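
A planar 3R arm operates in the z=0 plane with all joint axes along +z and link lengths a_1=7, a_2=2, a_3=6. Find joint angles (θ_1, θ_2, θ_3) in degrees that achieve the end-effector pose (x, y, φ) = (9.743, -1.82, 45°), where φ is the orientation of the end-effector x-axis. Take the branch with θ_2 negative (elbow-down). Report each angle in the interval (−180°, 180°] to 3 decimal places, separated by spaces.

-35.571 -59.977 140.549

wrist centre = target − a_3·(cos φ, sin φ) = (5.5004, -6.0626)
cos θ_2 = (67.0096−7²−2²)/(2·7·2) = 0.5003; θ_2 = -59.9774° (elbow-down)
β = atan2(-6.0626,5.5004) = -47.7840°; ψ = atan2(-1.7317,8.0007) = -12.2126°
θ_1 = β − ψ = -35.5713°
θ_3 = φ − θ_1 − θ_2 = 140.5487° (wrapped to (-180°,180°])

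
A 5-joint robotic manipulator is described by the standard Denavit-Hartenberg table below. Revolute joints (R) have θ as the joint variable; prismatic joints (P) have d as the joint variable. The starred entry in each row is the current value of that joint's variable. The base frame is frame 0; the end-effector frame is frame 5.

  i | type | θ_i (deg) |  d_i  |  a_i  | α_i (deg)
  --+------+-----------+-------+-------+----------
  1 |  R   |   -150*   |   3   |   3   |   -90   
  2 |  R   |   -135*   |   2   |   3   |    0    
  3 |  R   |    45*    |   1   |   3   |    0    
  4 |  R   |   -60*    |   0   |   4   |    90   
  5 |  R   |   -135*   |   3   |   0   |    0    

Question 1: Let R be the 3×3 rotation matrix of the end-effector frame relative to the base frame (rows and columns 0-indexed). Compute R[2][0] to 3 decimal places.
-0.354

End-effector x-axis (col 0 of R) = (-0.8839,0.3062,-0.3536)
R[2][0] = -0.3536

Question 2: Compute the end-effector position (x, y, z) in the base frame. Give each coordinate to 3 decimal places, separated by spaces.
5.038 -0.555 7.523

after link 1: o_1 = (-2.5981, -1.5000, 3.0000)
after link 2: o_2 = (0.2390, -2.1714, 5.1213)
after link 3: o_3 = (0.7390, -3.0374, 8.1213)
after link 4: o_4 = (3.7390, -1.3054, 10.1213)
after link 5: o_5 = (5.0381, -0.5554, 7.5232)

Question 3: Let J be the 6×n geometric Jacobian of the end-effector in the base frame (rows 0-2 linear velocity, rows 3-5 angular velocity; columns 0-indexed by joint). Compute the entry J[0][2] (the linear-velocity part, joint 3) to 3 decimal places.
axis z_2 = (0.5000,-0.8660,0.0000); lever o_n−o_2 = (4.7990,1.6160,2.4019)
cross product → J_v[:, 2] = (-2.0801,-1.2010,4.9641)
J_ω[:, 2] = z_2
entry J[0][2] = -2.0801

-2.080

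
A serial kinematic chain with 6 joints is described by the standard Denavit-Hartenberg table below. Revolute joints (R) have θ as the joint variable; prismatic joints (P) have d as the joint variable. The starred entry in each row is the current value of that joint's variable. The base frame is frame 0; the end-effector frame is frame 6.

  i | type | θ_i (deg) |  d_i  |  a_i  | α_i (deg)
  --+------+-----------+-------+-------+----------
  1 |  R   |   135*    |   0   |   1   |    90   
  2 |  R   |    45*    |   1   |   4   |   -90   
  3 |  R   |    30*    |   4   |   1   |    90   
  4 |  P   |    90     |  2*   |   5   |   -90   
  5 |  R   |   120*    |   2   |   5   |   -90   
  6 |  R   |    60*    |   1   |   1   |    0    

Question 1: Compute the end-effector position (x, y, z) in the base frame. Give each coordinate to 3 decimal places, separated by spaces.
-0.023 -1.240 5.753

after link 1: o_1 = (-0.7071, 0.7071, 0.0000)
after link 2: o_2 = (-2.0000, 3.4142, 2.8284)
after link 3: o_3 = (-0.7866, 1.4937, 6.2692)
after link 4: o_4 = (2.4382, 0.7184, 10.5119)
after link 5: o_5 = (1.1922, -1.9247, 5.9884)
after link 6: o_6 = (-0.0227, -1.2401, 5.7533)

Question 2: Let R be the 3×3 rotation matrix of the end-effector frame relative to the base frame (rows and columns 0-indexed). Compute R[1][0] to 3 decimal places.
End-effector x-axis (col 0 of R) = (-0.9631,-0.1796,0.2005)
R[1][0] = -0.1796

-0.180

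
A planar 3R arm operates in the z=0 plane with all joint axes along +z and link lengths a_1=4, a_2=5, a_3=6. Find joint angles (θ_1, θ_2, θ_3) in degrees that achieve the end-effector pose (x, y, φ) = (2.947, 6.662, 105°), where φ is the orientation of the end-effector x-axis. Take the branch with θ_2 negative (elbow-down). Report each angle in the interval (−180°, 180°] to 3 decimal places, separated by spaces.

wrist centre = target − a_3·(cos φ, sin φ) = (4.4999, 0.8664)
cos θ_2 = (21.0000−4²−5²)/(2·4·5) = -0.5000; θ_2 = -120.0001° (elbow-down)
β = atan2(0.8664,4.4999) = 10.8987°; ψ = atan2(-4.3301,1.5000) = -70.8934°
θ_1 = β − ψ = 81.7922°
θ_3 = φ − θ_1 − θ_2 = 143.2079° (wrapped to (-180°,180°])

81.792 -120.000 143.208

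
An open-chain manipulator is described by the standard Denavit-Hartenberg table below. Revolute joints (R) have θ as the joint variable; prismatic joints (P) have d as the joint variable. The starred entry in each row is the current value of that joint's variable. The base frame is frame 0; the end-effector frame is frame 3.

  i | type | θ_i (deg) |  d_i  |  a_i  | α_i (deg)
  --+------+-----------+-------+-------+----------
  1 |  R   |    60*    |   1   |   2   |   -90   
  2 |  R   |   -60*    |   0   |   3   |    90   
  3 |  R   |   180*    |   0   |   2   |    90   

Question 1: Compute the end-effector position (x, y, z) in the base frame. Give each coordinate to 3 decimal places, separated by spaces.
after link 1: o_1 = (1.0000, 1.7321, 1.0000)
after link 2: o_2 = (1.7500, 3.0311, 3.5981)
after link 3: o_3 = (1.2500, 2.1651, 1.8660)

1.250 2.165 1.866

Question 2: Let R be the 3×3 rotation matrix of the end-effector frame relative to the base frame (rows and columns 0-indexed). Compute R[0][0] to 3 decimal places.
End-effector x-axis (col 0 of R) = (-0.2500,-0.4330,-0.8660)
R[0][0] = -0.2500

-0.250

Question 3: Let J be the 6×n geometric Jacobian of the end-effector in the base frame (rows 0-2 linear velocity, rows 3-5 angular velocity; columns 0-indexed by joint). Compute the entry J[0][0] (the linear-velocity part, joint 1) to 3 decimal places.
-2.165

axis z_0 = ẑ; lever o_n−o_0 = (1.2500,2.1651,1.8660)
cross product → J_v[:, 0] = (-2.1651,1.2500,0.0000)
J_ω[:, 0] = z_0
entry J[0][0] = -2.1651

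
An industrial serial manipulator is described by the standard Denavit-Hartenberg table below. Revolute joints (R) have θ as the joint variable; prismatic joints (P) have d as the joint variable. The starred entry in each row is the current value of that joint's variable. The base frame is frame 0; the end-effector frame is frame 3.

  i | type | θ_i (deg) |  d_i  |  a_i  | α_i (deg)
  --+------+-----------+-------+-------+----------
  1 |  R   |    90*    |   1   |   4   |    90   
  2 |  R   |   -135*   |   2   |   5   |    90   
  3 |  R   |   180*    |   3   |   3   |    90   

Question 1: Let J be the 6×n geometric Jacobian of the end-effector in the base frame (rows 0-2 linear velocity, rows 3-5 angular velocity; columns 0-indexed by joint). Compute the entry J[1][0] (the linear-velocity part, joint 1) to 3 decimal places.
axis z_0 = ẑ; lever o_n−o_0 = (2.0000,0.4645,1.7071)
cross product → J_v[:, 0] = (-0.4645,2.0000,0.0000)
J_ω[:, 0] = z_0
entry J[1][0] = 2.0000

2.000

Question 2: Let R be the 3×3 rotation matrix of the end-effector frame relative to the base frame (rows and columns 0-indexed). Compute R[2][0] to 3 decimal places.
0.707

End-effector x-axis (col 0 of R) = (0.0000,0.7071,0.7071)
R[2][0] = 0.7071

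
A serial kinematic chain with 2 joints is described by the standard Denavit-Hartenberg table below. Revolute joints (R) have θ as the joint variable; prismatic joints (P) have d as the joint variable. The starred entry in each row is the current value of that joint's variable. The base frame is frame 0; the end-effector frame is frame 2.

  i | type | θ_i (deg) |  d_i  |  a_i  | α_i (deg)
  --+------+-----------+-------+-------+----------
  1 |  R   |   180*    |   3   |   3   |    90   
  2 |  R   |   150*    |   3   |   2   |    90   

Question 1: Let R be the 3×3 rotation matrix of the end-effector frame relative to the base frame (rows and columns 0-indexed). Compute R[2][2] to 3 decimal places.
0.866

End-effector z-axis (col 2 of R) = (-0.5000,0.0000,0.8660)
R[2][2] = 0.8660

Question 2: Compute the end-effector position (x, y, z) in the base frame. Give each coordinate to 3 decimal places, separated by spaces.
after link 1: o_1 = (-3.0000, 0.0000, 3.0000)
after link 2: o_2 = (-1.2679, 3.0000, 4.0000)

-1.268 3.000 4.000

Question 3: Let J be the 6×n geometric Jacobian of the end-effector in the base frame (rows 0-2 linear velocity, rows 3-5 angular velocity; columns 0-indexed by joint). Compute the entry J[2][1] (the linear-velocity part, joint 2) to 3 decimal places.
-1.732

axis z_1 = (0.0000,1.0000,0.0000); lever o_n−o_1 = (1.7321,3.0000,1.0000)
cross product → J_v[:, 1] = (1.0000,-0.0000,-1.7321)
J_ω[:, 1] = z_1
entry J[2][1] = -1.7321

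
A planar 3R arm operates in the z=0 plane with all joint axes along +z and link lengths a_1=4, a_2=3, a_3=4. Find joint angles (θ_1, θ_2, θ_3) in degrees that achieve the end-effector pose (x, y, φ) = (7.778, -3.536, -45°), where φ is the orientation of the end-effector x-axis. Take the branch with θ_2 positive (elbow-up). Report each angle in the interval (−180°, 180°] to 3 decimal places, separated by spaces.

wrist centre = target − a_3·(cos φ, sin φ) = (4.9496, -0.7076)
cos θ_2 = (24.9989−4²−3²)/(2·4·3) = -0.0000; θ_2 = 90.0026° (elbow-up)
β = atan2(-0.7076,4.9496) = -8.1357°; ψ = atan2(3.0000,3.9999) = 36.8708°
θ_1 = β − ψ = -45.0065°
θ_3 = φ − θ_1 − θ_2 = -89.9961° (wrapped to (-180°,180°])

-45.006 90.003 -89.996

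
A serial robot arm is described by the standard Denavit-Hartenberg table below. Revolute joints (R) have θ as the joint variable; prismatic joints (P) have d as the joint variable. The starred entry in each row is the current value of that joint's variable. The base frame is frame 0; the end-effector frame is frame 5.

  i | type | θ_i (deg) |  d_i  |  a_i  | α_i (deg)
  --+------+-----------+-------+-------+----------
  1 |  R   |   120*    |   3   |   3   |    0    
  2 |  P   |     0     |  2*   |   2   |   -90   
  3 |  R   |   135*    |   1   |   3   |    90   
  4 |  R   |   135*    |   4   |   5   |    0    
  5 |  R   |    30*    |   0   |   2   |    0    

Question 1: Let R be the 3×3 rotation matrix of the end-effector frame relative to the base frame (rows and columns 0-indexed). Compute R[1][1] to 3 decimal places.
End-effector y-axis (col 1 of R) = (0.7450,0.6415,0.1830)
R[1][1] = 0.6415

0.641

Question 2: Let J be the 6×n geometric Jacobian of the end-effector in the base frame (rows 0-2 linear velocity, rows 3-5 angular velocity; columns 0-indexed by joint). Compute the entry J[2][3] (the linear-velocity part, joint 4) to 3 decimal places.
axis z_3 = (-0.3536,0.6124,-0.7071); lever o_n−o_3 = (-6.8574,3.7710,1.0376)
cross product → J_v[:, 3] = (3.3019,5.2157,2.8660)
J_ω[:, 3] = z_3
entry J[2][3] = 2.8660

2.866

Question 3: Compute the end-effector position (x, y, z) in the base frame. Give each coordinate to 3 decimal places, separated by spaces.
after link 1: o_1 = (-1.5000, 2.5981, 3.0000)
after link 2: o_2 = (-2.5000, 4.3301, 5.0000)
after link 3: o_3 = (-2.3054, 1.9930, 2.8787)
after link 4: o_4 = (-8.0314, 4.8398, 2.5503)
after link 5: o_5 = (-9.1627, 5.7640, 3.9163)

-9.163 5.764 3.916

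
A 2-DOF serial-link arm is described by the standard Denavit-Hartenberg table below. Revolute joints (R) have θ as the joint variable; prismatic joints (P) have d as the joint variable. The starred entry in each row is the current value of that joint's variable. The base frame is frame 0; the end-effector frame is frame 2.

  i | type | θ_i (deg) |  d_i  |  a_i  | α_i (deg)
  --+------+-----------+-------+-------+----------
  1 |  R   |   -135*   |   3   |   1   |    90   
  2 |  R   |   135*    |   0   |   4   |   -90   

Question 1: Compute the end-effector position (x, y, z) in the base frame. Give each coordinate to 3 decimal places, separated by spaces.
1.293 1.293 5.828

after link 1: o_1 = (-0.7071, -0.7071, 3.0000)
after link 2: o_2 = (1.2929, 1.2929, 5.8284)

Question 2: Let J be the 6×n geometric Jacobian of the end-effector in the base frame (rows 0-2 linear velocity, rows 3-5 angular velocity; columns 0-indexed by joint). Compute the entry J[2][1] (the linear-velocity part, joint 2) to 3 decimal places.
axis z_1 = (-0.7071,0.7071,0.0000); lever o_n−o_1 = (2.0000,2.0000,2.8284)
cross product → J_v[:, 1] = (2.0000,2.0000,-2.8284)
J_ω[:, 1] = z_1
entry J[2][1] = -2.8284

-2.828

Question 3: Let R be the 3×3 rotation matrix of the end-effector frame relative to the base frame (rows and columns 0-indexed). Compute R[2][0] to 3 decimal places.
End-effector x-axis (col 0 of R) = (0.5000,0.5000,0.7071)
R[2][0] = 0.7071

0.707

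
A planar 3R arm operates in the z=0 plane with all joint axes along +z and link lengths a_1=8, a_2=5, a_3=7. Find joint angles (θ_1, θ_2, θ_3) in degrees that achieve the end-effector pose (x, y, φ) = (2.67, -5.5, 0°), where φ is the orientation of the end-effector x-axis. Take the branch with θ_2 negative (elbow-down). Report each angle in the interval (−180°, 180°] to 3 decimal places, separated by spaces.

wrist centre = target − a_3·(cos φ, sin φ) = (-4.3300, -5.5000)
cos θ_2 = (48.9989−8²−5²)/(2·8·5) = -0.5000; θ_2 = -120.0009° (elbow-down)
β = atan2(-5.5000,-4.3300) = -128.2124°; ψ = atan2(-4.3301,5.4999) = -38.2133°
θ_1 = β − ψ = -89.9991°
θ_3 = φ − θ_1 − θ_2 = -150.0000° (wrapped to (-180°,180°])

-89.999 -120.001 -150.000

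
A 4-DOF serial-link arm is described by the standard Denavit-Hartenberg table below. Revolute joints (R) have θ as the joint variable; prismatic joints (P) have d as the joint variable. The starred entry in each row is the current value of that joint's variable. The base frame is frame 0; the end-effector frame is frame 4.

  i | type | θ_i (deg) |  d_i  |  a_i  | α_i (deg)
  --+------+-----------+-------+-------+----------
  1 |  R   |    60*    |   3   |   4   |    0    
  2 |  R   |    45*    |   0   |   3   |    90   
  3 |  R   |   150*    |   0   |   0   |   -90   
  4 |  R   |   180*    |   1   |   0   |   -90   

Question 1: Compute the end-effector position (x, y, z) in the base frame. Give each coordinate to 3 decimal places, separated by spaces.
after link 1: o_1 = (2.0000, 3.4641, 3.0000)
after link 2: o_2 = (1.2235, 6.3619, 3.0000)
after link 3: o_3 = (1.2235, 6.3619, 3.0000)
after link 4: o_4 = (1.3530, 5.8789, 2.1340)

1.353 5.879 2.134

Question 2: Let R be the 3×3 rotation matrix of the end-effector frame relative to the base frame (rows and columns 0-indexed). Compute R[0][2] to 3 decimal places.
End-effector z-axis (col 2 of R) = (0.9659,0.2588,0.0000)
R[0][2] = 0.9659

0.966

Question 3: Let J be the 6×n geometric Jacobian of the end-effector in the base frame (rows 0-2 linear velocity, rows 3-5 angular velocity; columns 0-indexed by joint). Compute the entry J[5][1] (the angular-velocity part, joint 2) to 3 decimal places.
axis z_1 = (0.0000,0.0000,1.0000); lever o_n−o_1 = (-0.6470,2.4148,-0.8660)
cross product → J_v[:, 1] = (-2.4148,-0.6470,0.0000)
J_ω[:, 1] = z_1
entry J[5][1] = 1.0000

1.000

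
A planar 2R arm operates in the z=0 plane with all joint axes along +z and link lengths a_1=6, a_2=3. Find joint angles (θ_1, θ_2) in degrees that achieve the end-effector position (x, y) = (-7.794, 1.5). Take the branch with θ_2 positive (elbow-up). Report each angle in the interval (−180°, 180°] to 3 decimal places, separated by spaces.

cos θ_2 = (62.9964−6²−3²)/(2·6·3) = 0.4999; θ_2 = 60.0065° (elbow-up)
β = atan2(1.5000,-7.7940) = 169.1063°; ψ = atan2(2.5982,7.4997) = 19.1085°
θ_1 = β − ψ = 149.9978°

149.998 60.007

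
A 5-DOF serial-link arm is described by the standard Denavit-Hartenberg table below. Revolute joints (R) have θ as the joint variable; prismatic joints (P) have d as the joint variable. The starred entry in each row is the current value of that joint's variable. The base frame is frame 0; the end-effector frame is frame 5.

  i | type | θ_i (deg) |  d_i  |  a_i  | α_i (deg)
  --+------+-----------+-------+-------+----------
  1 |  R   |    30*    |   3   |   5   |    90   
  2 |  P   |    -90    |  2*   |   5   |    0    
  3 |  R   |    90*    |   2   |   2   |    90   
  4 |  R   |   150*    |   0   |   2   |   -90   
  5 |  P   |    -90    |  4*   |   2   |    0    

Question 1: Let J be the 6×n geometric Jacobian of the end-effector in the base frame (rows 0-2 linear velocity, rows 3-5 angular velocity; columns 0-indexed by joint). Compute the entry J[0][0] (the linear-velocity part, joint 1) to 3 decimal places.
axis z_0 = ẑ; lever o_n−o_0 = (3.5981,0.3038,-4.0000)
cross product → J_v[:, 0] = (-0.3038,3.5981,0.0000)
J_ω[:, 0] = z_0
entry J[0][0] = -0.3038

-0.304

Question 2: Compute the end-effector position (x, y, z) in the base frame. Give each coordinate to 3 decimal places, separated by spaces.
after link 1: o_1 = (4.3301, 2.5000, 3.0000)
after link 2: o_2 = (5.3301, 0.7679, -2.0000)
after link 3: o_3 = (8.0622, 0.0359, -2.0000)
after link 4: o_4 = (7.0622, -1.6962, -2.0000)
after link 5: o_5 = (3.5981, 0.3038, -4.0000)

3.598 0.304 -4.000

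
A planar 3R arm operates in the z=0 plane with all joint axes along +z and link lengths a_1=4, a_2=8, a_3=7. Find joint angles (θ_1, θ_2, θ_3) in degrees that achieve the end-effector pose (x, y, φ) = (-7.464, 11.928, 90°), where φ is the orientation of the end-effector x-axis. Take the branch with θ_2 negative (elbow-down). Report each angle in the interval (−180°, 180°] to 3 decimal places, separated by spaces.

-149.997 -90.003 -30.000

wrist centre = target − a_3·(cos φ, sin φ) = (-7.4640, 4.9280)
cos θ_2 = (79.9965−4²−8²)/(2·4·8) = -0.0001; θ_2 = -90.0032° (elbow-down)
β = atan2(4.9280,-7.4640) = 146.5658°; ψ = atan2(-8.0000,3.9996) = -63.4375°
θ_1 = β − ψ = 210.0032°
θ_3 = φ − θ_1 − θ_2 = -30.0001° (wrapped to (-180°,180°])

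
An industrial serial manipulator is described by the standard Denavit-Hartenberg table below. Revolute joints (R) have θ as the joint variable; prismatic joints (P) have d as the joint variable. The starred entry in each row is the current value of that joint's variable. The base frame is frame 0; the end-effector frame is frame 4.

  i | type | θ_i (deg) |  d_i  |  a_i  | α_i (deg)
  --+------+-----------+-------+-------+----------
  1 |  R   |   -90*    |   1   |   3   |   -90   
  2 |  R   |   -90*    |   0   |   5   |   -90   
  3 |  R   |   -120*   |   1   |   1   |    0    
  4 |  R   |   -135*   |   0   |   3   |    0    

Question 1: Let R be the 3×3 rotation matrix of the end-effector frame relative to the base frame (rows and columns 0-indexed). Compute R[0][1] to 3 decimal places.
0.259

End-effector y-axis (col 1 of R) = (0.2588,0.0000,-0.9659)
R[0][1] = 0.2588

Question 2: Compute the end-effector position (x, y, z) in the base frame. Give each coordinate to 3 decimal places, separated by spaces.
after link 1: o_1 = (0.0000, -3.0000, 1.0000)
after link 2: o_2 = (-0.0000, -3.0000, 6.0000)
after link 3: o_3 = (0.8660, -4.0000, 5.5000)
after link 4: o_4 = (-2.0318, -4.0000, 4.7235)

-2.032 -4.000 4.724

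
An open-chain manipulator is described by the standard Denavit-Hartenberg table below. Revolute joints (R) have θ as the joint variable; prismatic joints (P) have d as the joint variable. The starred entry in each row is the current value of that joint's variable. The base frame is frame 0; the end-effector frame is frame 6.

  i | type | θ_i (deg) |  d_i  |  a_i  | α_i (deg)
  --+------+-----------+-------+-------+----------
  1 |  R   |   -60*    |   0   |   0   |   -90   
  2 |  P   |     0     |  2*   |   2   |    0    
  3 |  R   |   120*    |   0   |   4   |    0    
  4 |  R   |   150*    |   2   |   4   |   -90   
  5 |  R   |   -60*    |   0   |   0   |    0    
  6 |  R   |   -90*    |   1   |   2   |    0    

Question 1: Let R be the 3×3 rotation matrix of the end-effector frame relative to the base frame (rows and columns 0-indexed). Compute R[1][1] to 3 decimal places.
0.433

End-effector y-axis (col 1 of R) = (0.7500,0.4330,0.5000)
R[1][1] = 0.4330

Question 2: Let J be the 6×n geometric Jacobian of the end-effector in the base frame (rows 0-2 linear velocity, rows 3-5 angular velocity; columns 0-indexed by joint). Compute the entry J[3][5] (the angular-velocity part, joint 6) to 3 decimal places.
0.500

axis z_5 = (0.5000,-0.8660,0.0000); lever o_n−o_5 = (1.3660,-0.3660,-1.7321)
cross product → J_v[:, 5] = (1.5000,0.8660,1.0000)
J_ω[:, 5] = z_5
entry J[3][5] = 0.5000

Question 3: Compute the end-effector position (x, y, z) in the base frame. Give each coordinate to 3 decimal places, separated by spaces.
after link 1: o_1 = (0.0000, 0.0000, 0.0000)
after link 2: o_2 = (2.7321, -0.7321, 0.0000)
after link 3: o_3 = (1.7321, 1.0000, -3.4641)
after link 4: o_4 = (3.4641, 2.0000, 0.5359)
after link 5: o_5 = (3.4641, 2.0000, 0.5359)
after link 6: o_6 = (4.8301, 1.6340, -1.1962)

4.830 1.634 -1.196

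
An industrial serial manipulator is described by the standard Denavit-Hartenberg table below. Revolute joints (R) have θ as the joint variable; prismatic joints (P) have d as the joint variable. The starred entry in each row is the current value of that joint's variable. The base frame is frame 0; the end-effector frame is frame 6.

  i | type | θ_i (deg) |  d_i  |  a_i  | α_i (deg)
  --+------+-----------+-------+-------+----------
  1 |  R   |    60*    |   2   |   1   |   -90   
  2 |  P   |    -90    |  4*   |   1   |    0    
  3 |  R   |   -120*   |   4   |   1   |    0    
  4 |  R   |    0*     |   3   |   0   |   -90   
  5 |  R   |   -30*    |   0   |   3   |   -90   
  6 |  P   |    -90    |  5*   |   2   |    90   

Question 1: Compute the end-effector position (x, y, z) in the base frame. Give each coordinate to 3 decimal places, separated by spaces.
after link 1: o_1 = (0.5000, 0.8660, 2.0000)
after link 2: o_2 = (-2.9641, 2.8660, 3.0000)
after link 3: o_3 = (-6.8612, 4.1160, 2.5000)
after link 4: o_4 = (-9.4593, 5.6160, 2.5000)
after link 5: o_5 = (-11.8833, 4.4175, 1.2010)
after link 6: o_6 = (-9.7159, -0.4886, 1.6830)

-9.716 -0.489 1.683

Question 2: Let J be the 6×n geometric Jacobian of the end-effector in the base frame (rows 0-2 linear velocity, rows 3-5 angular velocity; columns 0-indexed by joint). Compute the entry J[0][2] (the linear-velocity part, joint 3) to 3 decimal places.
axis z_2 = (-0.8660,0.5000,0.0000); lever o_n−o_2 = (-6.7518,-3.3546,-1.3170)
cross product → J_v[:, 2] = (-0.6585,-1.1405,6.2811)
J_ω[:, 2] = z_2
entry J[0][2] = -0.6585

-0.658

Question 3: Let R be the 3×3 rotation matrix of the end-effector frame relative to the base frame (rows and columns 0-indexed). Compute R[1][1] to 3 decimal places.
End-effector y-axis (col 1 of R) = (0.5335,-0.8080,-0.2500)
R[1][1] = -0.8080

-0.808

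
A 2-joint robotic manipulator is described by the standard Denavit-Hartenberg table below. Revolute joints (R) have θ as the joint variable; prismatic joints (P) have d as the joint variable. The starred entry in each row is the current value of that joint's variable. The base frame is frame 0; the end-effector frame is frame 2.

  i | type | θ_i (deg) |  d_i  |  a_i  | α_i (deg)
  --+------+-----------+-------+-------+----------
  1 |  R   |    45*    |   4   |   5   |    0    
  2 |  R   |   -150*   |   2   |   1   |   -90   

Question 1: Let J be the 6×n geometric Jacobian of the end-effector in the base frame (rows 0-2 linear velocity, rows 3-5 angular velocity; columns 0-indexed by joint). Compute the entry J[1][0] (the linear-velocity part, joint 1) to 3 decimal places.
3.277

axis z_0 = ẑ; lever o_n−o_0 = (3.2767,2.5696,6.0000)
cross product → J_v[:, 0] = (-2.5696,3.2767,0.0000)
J_ω[:, 0] = z_0
entry J[1][0] = 3.2767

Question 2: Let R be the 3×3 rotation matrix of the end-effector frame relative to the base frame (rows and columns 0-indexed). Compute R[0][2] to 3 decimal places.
End-effector z-axis (col 2 of R) = (0.9659,-0.2588,0.0000)
R[0][2] = 0.9659

0.966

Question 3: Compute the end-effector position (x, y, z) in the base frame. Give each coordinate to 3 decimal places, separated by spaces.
3.277 2.570 6.000

after link 1: o_1 = (3.5355, 3.5355, 4.0000)
after link 2: o_2 = (3.2767, 2.5696, 6.0000)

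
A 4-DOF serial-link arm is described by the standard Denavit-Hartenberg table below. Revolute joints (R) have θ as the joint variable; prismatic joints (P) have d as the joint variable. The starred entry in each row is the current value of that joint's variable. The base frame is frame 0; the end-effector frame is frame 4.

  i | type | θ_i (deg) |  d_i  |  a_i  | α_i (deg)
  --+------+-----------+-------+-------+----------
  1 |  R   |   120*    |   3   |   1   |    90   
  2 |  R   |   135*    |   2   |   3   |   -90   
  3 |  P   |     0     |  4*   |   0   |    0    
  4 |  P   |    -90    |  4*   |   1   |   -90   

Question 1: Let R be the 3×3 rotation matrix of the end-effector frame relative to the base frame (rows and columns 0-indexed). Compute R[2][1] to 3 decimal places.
End-effector y-axis (col 1 of R) = (-0.3536,0.6124,0.7071)
R[2][1] = 0.7071

0.707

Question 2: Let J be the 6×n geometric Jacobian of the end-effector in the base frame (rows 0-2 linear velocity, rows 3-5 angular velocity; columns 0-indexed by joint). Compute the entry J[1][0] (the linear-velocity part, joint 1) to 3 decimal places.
axis z_0 = ẑ; lever o_n−o_0 = (5.9872,-4.3701,-0.5355)
cross product → J_v[:, 0] = (4.3701,5.9872,-0.0000)
J_ω[:, 0] = z_0
entry J[1][0] = 5.9872

5.987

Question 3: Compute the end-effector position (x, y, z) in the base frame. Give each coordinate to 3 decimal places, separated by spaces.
5.987 -4.370 -0.536

after link 1: o_1 = (-0.5000, 0.8660, 3.0000)
after link 2: o_2 = (2.2927, 0.0289, 5.1213)
after link 3: o_3 = (3.7069, -2.4206, 2.2929)
after link 4: o_4 = (5.9872, -4.3701, -0.5355)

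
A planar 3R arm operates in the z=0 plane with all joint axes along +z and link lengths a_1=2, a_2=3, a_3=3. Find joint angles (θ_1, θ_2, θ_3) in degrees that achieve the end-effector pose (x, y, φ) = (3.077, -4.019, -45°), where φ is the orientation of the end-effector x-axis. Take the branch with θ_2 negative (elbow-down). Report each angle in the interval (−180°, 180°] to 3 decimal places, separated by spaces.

wrist centre = target − a_3·(cos φ, sin φ) = (0.9557, -1.8977)
cos θ_2 = (4.5145−2²−3²)/(2·2·3) = -0.7071; θ_2 = -135.0014° (elbow-down)
β = atan2(-1.8977,0.9557) = -63.2700°; ψ = atan2(-2.1213,-0.1214) = -93.2747°
θ_1 = β − ψ = 30.0047°
θ_3 = φ − θ_1 − θ_2 = 59.9967° (wrapped to (-180°,180°])

30.005 -135.001 59.997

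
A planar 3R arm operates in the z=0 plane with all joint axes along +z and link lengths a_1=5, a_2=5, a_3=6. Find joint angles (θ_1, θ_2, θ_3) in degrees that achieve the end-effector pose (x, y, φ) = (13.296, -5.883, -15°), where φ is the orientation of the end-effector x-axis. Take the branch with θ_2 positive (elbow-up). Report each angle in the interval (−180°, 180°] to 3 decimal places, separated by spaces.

-59.994 59.992 -14.998

wrist centre = target − a_3·(cos φ, sin φ) = (7.5004, -4.3301)
cos θ_2 = (75.0063−5²−5²)/(2·5·5) = 0.5001; θ_2 = 59.9916° (elbow-up)
β = atan2(-4.3301,7.5004) = -29.9983°; ψ = atan2(4.3298,7.5006) = 29.9958°
θ_1 = β − ψ = -59.9941°
θ_3 = φ − θ_1 − θ_2 = -14.9975° (wrapped to (-180°,180°])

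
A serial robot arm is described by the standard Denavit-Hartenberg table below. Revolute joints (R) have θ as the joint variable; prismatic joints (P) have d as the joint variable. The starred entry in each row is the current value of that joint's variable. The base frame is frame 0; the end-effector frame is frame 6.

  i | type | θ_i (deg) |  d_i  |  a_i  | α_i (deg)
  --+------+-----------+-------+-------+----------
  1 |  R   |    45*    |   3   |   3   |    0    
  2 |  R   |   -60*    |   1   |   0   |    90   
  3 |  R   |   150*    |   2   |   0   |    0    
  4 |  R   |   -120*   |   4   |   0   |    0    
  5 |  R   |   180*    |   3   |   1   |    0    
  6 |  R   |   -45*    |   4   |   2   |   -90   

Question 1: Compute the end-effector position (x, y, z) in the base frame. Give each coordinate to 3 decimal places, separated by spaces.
-3.946 -9.712 4.018

after link 1: o_1 = (2.1213, 2.1213, 3.0000)
after link 2: o_2 = (2.1213, 2.1213, 4.0000)
after link 3: o_3 = (1.6037, 0.1895, 4.0000)
after link 4: o_4 = (0.5684, -3.6742, 4.0000)
after link 5: o_5 = (-1.0446, -6.3479, 3.5000)
after link 6: o_6 = (-3.9459, -9.7116, 4.0176)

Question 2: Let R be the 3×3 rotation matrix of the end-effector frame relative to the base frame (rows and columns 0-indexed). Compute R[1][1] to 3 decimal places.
0.966

End-effector y-axis (col 1 of R) = (0.2588,0.9659,-0.0000)
R[1][1] = 0.9659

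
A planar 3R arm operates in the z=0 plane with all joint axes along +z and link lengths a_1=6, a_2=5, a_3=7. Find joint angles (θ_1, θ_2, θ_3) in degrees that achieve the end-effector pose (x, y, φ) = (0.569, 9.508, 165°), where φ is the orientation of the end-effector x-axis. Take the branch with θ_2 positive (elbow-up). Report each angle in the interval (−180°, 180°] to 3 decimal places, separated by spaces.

wrist centre = target − a_3·(cos φ, sin φ) = (7.3305, 7.6963)
cos θ_2 = (112.9685−6²−5²)/(2·6·5) = 0.8661; θ_2 = 29.9867° (elbow-up)
β = atan2(7.6963,7.3305) = 46.3944°; ψ = atan2(2.4990,10.3307) = 13.5986°
θ_1 = β − ψ = 32.7958°
θ_3 = φ − θ_1 − θ_2 = 102.2174° (wrapped to (-180°,180°])

32.796 29.987 102.217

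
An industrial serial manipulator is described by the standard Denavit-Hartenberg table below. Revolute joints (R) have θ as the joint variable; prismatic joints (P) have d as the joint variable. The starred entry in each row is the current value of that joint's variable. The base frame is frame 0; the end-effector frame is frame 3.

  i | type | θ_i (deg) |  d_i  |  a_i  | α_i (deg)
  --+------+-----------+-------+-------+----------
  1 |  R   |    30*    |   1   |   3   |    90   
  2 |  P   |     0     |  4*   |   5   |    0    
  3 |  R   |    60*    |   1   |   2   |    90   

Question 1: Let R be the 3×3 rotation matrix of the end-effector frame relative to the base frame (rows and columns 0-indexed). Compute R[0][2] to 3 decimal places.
0.750

End-effector z-axis (col 2 of R) = (0.7500,0.4330,-0.5000)
R[0][2] = 0.7500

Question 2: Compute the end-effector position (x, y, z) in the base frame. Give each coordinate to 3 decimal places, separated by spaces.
after link 1: o_1 = (2.5981, 1.5000, 1.0000)
after link 2: o_2 = (8.9282, 0.5359, 1.0000)
after link 3: o_3 = (10.2942, 0.1699, 2.7321)

10.294 0.170 2.732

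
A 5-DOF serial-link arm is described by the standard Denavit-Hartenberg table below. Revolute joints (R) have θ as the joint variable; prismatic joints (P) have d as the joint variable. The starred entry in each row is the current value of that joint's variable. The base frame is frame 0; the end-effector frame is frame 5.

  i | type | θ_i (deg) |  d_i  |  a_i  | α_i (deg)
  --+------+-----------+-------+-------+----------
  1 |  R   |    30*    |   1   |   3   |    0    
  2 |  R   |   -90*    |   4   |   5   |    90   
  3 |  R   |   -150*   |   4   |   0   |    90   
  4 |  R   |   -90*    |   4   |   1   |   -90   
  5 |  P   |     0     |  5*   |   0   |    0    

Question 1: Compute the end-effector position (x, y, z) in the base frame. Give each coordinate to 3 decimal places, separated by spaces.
after link 1: o_1 = (2.5981, 1.5000, 1.0000)
after link 2: o_2 = (5.0981, -2.8301, 5.0000)
after link 3: o_3 = (1.6340, -4.8301, 5.0000)
after link 4: o_4 = (1.5000, -2.5981, 8.4641)
after link 5: o_5 = (-0.6651, 1.1519, 5.9641)

-0.665 1.152 5.964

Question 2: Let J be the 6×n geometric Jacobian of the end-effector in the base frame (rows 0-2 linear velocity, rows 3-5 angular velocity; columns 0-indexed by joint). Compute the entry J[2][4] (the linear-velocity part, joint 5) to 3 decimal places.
-0.500

prismatic axis z_4 = (-0.4330,0.7500,-0.5000)
J_v[:, 4] = z_4; J_ω[:, 4] = (0,0,0)
entry J[2][4] = -0.5000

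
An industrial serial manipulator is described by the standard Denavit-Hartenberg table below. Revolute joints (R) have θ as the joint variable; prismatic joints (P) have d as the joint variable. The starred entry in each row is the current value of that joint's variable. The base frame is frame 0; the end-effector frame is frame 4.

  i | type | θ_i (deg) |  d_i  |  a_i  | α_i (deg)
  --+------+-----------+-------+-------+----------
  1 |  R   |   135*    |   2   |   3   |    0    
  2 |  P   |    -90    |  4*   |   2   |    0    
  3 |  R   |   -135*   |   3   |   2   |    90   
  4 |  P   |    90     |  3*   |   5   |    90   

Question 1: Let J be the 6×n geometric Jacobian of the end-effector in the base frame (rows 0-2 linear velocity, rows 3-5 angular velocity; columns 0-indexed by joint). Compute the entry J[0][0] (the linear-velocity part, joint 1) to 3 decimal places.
-1.536

axis z_0 = ẑ; lever o_n−o_0 = (-3.7071,1.5355,14.0000)
cross product → J_v[:, 0] = (-1.5355,-3.7071,0.0000)
J_ω[:, 0] = z_0
entry J[0][0] = -1.5355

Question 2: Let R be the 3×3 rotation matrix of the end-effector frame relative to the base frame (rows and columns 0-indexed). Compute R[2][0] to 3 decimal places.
End-effector x-axis (col 0 of R) = (0.0000,-0.0000,1.0000)
R[2][0] = 1.0000

1.000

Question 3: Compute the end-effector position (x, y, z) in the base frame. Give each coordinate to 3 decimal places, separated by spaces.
after link 1: o_1 = (-2.1213, 2.1213, 2.0000)
after link 2: o_2 = (-0.7071, 3.5355, 6.0000)
after link 3: o_3 = (-0.7071, 1.5355, 9.0000)
after link 4: o_4 = (-3.7071, 1.5355, 14.0000)

-3.707 1.536 14.000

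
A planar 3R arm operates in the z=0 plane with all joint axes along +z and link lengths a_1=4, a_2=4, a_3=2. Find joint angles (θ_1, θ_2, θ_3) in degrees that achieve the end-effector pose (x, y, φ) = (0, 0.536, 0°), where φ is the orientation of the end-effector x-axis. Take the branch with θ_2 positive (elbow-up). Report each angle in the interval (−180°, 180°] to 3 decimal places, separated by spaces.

wrist centre = target − a_3·(cos φ, sin φ) = (-2.0000, 0.5360)
cos θ_2 = (4.2873−4²−4²)/(2·4·4) = -0.8660; θ_2 = 149.9996° (elbow-up)
β = atan2(0.5360,-2.0000) = 164.9973°; ψ = atan2(2.0000,0.5359) = 74.9998°
θ_1 = β − ψ = 89.9975°
θ_3 = φ − θ_1 − θ_2 = 120.0029° (wrapped to (-180°,180°])

89.997 150.000 120.003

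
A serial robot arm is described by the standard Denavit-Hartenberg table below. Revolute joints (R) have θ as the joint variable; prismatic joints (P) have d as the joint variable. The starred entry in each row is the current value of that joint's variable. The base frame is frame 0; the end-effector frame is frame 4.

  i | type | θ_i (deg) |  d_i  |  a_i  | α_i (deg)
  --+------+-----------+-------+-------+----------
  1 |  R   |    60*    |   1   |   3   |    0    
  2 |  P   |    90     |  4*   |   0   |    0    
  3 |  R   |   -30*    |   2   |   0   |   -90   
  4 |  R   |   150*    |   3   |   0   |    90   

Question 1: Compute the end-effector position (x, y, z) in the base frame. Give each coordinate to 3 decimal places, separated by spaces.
-1.098 1.098 7.000

after link 1: o_1 = (1.5000, 2.5981, 1.0000)
after link 2: o_2 = (1.5000, 2.5981, 5.0000)
after link 3: o_3 = (1.5000, 2.5981, 7.0000)
after link 4: o_4 = (-1.0981, 1.0981, 7.0000)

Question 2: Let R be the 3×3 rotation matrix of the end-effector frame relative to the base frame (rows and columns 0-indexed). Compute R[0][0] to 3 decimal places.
End-effector x-axis (col 0 of R) = (0.4330,-0.7500,-0.5000)
R[0][0] = 0.4330

0.433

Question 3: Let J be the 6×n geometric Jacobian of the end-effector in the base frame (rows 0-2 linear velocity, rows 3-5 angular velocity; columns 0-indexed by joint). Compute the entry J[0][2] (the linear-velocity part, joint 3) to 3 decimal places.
1.500

axis z_2 = (0.0000,0.0000,1.0000); lever o_n−o_2 = (-2.5981,-1.5000,2.0000)
cross product → J_v[:, 2] = (1.5000,-2.5981,0.0000)
J_ω[:, 2] = z_2
entry J[0][2] = 1.5000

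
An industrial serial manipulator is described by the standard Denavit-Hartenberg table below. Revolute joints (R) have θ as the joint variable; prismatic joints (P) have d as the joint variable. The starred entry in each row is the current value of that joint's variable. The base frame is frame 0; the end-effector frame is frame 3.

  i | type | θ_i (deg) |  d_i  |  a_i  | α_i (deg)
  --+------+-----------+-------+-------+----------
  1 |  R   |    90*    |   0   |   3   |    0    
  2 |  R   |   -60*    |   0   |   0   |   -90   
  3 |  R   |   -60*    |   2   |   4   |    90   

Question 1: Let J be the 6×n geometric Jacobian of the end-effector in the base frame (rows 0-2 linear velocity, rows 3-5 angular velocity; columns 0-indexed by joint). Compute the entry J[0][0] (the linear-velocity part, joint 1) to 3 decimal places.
axis z_0 = ẑ; lever o_n−o_0 = (0.7321,5.7321,3.4641)
cross product → J_v[:, 0] = (-5.7321,0.7321,0.0000)
J_ω[:, 0] = z_0
entry J[0][0] = -5.7321

-5.732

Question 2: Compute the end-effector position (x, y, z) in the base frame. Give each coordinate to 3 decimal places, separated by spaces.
after link 1: o_1 = (0.0000, 3.0000, 0.0000)
after link 2: o_2 = (0.0000, 3.0000, 0.0000)
after link 3: o_3 = (0.7321, 5.7321, 3.4641)

0.732 5.732 3.464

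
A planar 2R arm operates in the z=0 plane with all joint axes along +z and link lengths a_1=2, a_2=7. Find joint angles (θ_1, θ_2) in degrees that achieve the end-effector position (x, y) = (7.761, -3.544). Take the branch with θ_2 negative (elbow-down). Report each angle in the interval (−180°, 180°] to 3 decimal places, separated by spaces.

cos θ_2 = (72.7931−2²−7²)/(2·2·7) = 0.7069; θ_2 = -45.0172° (elbow-down)
β = atan2(-3.5440,7.7610) = -24.5434°; ψ = atan2(-4.9512,6.9483) = -35.4731°
θ_1 = β − ψ = 10.9297°

10.930 -45.017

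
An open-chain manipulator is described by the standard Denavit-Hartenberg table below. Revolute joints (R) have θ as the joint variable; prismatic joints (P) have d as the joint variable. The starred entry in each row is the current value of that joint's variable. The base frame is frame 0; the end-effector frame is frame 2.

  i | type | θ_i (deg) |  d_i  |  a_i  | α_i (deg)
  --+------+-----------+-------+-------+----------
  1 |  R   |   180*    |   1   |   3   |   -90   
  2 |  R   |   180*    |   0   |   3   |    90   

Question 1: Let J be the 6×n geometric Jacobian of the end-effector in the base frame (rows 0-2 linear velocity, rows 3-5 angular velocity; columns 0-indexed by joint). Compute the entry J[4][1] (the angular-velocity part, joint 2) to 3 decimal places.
axis z_1 = (-0.0000,-1.0000,0.0000); lever o_n−o_1 = (3.0000,-0.0000,-0.0000)
cross product → J_v[:, 1] = (0.0000,0.0000,3.0000)
J_ω[:, 1] = z_1
entry J[4][1] = -1.0000

-1.000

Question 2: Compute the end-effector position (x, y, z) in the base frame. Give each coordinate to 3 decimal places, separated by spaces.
-0.000 -0.000 1.000

after link 1: o_1 = (-3.0000, 0.0000, 1.0000)
after link 2: o_2 = (-0.0000, -0.0000, 1.0000)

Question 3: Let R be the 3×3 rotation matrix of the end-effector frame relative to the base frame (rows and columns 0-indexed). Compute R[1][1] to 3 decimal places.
End-effector y-axis (col 1 of R) = (-0.0000,-1.0000,0.0000)
R[1][1] = -1.0000

-1.000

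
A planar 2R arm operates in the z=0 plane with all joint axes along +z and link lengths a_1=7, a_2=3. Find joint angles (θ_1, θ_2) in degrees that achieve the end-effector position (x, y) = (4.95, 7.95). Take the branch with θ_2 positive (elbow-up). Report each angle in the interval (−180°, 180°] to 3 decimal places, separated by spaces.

cos θ_2 = (87.7050−7²−3²)/(2·7·3) = 0.7073; θ_2 = 44.9874° (elbow-up)
β = atan2(7.9500,4.9500) = 58.0919°; ψ = atan2(2.1209,9.1218) = 13.0890°
θ_1 = β − ψ = 45.0029°

45.003 44.987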